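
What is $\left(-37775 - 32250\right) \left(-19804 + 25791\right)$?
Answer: $-419239675$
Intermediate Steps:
$\left(-37775 - 32250\right) \left(-19804 + 25791\right) = \left(-70025\right) 5987 = -419239675$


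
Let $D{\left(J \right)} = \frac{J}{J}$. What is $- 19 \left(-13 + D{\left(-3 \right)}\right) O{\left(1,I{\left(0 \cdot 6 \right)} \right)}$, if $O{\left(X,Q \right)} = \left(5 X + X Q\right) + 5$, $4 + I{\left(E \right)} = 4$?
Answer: $2280$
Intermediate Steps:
$I{\left(E \right)} = 0$ ($I{\left(E \right)} = -4 + 4 = 0$)
$D{\left(J \right)} = 1$
$O{\left(X,Q \right)} = 5 + 5 X + Q X$ ($O{\left(X,Q \right)} = \left(5 X + Q X\right) + 5 = 5 + 5 X + Q X$)
$- 19 \left(-13 + D{\left(-3 \right)}\right) O{\left(1,I{\left(0 \cdot 6 \right)} \right)} = - 19 \left(-13 + 1\right) \left(5 + 5 \cdot 1 + 0 \cdot 1\right) = \left(-19\right) \left(-12\right) \left(5 + 5 + 0\right) = 228 \cdot 10 = 2280$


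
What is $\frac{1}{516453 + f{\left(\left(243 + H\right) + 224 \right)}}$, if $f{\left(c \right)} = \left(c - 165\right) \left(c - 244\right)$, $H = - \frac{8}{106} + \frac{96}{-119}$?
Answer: $\frac{39778249}{23204109568347} \approx 1.7143 \cdot 10^{-6}$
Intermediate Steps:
$H = - \frac{5564}{6307}$ ($H = \left(-8\right) \frac{1}{106} + 96 \left(- \frac{1}{119}\right) = - \frac{4}{53} - \frac{96}{119} = - \frac{5564}{6307} \approx -0.88219$)
$f{\left(c \right)} = \left(-244 + c\right) \left(-165 + c\right)$ ($f{\left(c \right)} = \left(-165 + c\right) \left(-244 + c\right) = \left(-244 + c\right) \left(-165 + c\right)$)
$\frac{1}{516453 + f{\left(\left(243 + H\right) + 224 \right)}} = \frac{1}{516453 + \left(40260 + \left(\left(243 - \frac{5564}{6307}\right) + 224\right)^{2} - 409 \left(\left(243 - \frac{5564}{6307}\right) + 224\right)\right)} = \frac{1}{516453 + \left(40260 + \left(\frac{1527037}{6307} + 224\right)^{2} - 409 \left(\frac{1527037}{6307} + 224\right)\right)} = \frac{1}{516453 + \left(40260 + \left(\frac{2939805}{6307}\right)^{2} - \frac{1202380245}{6307}\right)} = \frac{1}{516453 + \left(40260 + \frac{8642453438025}{39778249} - \frac{1202380245}{6307}\right)} = \frac{1}{516453 + \frac{2660513537550}{39778249}} = \frac{1}{\frac{23204109568347}{39778249}} = \frac{39778249}{23204109568347}$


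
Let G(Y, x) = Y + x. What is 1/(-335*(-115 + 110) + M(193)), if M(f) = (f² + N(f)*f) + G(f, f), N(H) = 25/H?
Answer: 1/39335 ≈ 2.5423e-5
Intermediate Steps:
M(f) = 25 + f² + 2*f (M(f) = (f² + (25/f)*f) + (f + f) = (f² + 25) + 2*f = (25 + f²) + 2*f = 25 + f² + 2*f)
1/(-335*(-115 + 110) + M(193)) = 1/(-335*(-115 + 110) + (25 + 193² + 2*193)) = 1/(-335*(-5) + (25 + 37249 + 386)) = 1/(1675 + 37660) = 1/39335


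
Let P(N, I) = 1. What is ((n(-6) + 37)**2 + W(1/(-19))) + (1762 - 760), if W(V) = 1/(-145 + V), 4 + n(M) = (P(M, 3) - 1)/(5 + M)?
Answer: 5762777/2756 ≈ 2091.0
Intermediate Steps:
n(M) = -4 (n(M) = -4 + (1 - 1)/(5 + M) = -4 + 0/(5 + M) = -4 + 0 = -4)
((n(-6) + 37)**2 + W(1/(-19))) + (1762 - 760) = ((-4 + 37)**2 + 1/(-145 + 1/(-19))) + (1762 - 760) = (33**2 + 1/(-145 - 1/19)) + 1002 = (1089 + 1/(-2756/19)) + 1002 = (1089 - 19/2756) + 1002 = 3001265/2756 + 1002 = 5762777/2756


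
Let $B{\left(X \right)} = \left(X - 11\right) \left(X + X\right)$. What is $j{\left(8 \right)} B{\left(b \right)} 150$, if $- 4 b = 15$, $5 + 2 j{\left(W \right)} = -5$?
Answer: $- \frac{331875}{4} \approx -82969.0$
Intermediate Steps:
$j{\left(W \right)} = -5$ ($j{\left(W \right)} = - \frac{5}{2} + \frac{1}{2} \left(-5\right) = - \frac{5}{2} - \frac{5}{2} = -5$)
$b = - \frac{15}{4}$ ($b = \left(- \frac{1}{4}\right) 15 = - \frac{15}{4} \approx -3.75$)
$B{\left(X \right)} = 2 X \left(-11 + X\right)$ ($B{\left(X \right)} = \left(-11 + X\right) 2 X = 2 X \left(-11 + X\right)$)
$j{\left(8 \right)} B{\left(b \right)} 150 = - 5 \cdot 2 \left(- \frac{15}{4}\right) \left(-11 - \frac{15}{4}\right) 150 = - 5 \cdot 2 \left(- \frac{15}{4}\right) \left(- \frac{59}{4}\right) 150 = \left(-5\right) \frac{885}{8} \cdot 150 = \left(- \frac{4425}{8}\right) 150 = - \frac{331875}{4}$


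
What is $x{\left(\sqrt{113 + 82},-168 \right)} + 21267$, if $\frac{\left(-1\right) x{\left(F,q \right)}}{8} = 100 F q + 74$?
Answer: $20675 + 134400 \sqrt{195} \approx 1.8975 \cdot 10^{6}$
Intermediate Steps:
$x{\left(F,q \right)} = -592 - 800 F q$ ($x{\left(F,q \right)} = - 8 \left(100 F q + 74\right) = - 8 \left(74 + 100 F q\right) = -592 - 800 F q$)
$x{\left(\sqrt{113 + 82},-168 \right)} + 21267 = \left(-592 - 800 \sqrt{113 + 82} \left(-168\right)\right) + 21267 = \left(-592 - 800 \sqrt{195} \left(-168\right)\right) + 21267 = \left(-592 + 134400 \sqrt{195}\right) + 21267 = 20675 + 134400 \sqrt{195}$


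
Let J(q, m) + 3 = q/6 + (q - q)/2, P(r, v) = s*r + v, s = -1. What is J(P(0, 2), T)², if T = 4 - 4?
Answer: 64/9 ≈ 7.1111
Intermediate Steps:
T = 0
P(r, v) = v - r (P(r, v) = -r + v = v - r)
J(q, m) = -3 + q/6 (J(q, m) = -3 + (q/6 + (q - q)/2) = -3 + (q*(⅙) + 0*(½)) = -3 + (q/6 + 0) = -3 + q/6)
J(P(0, 2), T)² = (-3 + (2 - 1*0)/6)² = (-3 + (2 + 0)/6)² = (-3 + (⅙)*2)² = (-3 + ⅓)² = (-8/3)² = 64/9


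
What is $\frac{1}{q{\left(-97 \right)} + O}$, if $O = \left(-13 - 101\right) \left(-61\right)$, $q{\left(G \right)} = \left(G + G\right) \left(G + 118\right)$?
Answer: $\frac{1}{2880} \approx 0.00034722$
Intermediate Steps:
$q{\left(G \right)} = 2 G \left(118 + G\right)$
$O = 6954$ ($O = \left(-114\right) \left(-61\right) = 6954$)
$\frac{1}{q{\left(-97 \right)} + O} = \frac{1}{2 \left(-97\right) \left(118 - 97\right) + 6954} = \frac{1}{2 \left(-97\right) 21 + 6954} = \frac{1}{-4074 + 6954} = \frac{1}{2880}$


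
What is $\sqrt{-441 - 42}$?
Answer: $i \sqrt{483} \approx 21.977 i$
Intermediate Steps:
$\sqrt{-441 - 42} = \sqrt{-483} = i \sqrt{483}$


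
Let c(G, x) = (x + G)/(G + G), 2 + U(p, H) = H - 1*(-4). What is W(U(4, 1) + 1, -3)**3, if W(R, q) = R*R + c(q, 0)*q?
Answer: 24389/8 ≈ 3048.6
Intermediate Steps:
U(p, H) = 2 + H (U(p, H) = -2 + (H - 1*(-4)) = -2 + (H + 4) = -2 + (4 + H) = 2 + H)
c(G, x) = (G + x)/(2*G) (c(G, x) = (G + x)/((2*G)) = (G + x)*(1/(2*G)) = (G + x)/(2*G))
W(R, q) = R**2 + q/2 (W(R, q) = R*R + ((q + 0)/(2*q))*q = R**2 + (q/(2*q))*q = R**2 + q/2)
W(U(4, 1) + 1, -3)**3 = (((2 + 1) + 1)**2 + (1/2)*(-3))**3 = ((3 + 1)**2 - 3/2)**3 = (4**2 - 3/2)**3 = (16 - 3/2)**3 = (29/2)**3 = 24389/8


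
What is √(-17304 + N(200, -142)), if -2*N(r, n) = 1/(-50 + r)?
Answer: I*√15573603/30 ≈ 131.54*I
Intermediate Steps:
N(r, n) = -1/(2*(-50 + r))
√(-17304 + N(200, -142)) = √(-17304 - 1/(-100 + 2*200)) = √(-17304 - 1/(-100 + 400)) = √(-17304 - 1/300) = √(-5191201/300) = I*√15573603/30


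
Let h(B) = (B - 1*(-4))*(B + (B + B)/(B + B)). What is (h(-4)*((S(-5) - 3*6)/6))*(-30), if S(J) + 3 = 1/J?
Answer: 0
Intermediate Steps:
S(J) = -3 + 1/J
h(B) = (1 + B)*(4 + B) (h(B) = (B + 4)*(B + (2*B)/((2*B))) = (4 + B)*(B + (2*B)*(1/(2*B))) = (4 + B)*(B + 1) = (4 + B)*(1 + B) = (1 + B)*(4 + B))
(h(-4)*((S(-5) - 3*6)/6))*(-30) = ((4 + (-4)**2 + 5*(-4))*(((-3 + 1/(-5)) - 3*6)/6))*(-30) = ((4 + 16 - 20)*(((-3 - 1/5) - 18)*(1/6)))*(-30) = (0*((-16/5 - 18)*(1/6)))*(-30) = (0*(-106/5*1/6))*(-30) = (0*(-53/15))*(-30) = 0*(-30) = 0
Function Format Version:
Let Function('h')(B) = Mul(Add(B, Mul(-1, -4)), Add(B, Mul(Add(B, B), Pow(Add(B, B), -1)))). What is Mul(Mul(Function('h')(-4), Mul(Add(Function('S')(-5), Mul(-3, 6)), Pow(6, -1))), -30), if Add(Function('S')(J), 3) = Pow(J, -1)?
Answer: 0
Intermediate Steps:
Function('S')(J) = Add(-3, Pow(J, -1))
Function('h')(B) = Mul(Add(1, B), Add(4, B)) (Function('h')(B) = Mul(Add(B, 4), Add(B, Mul(Mul(2, B), Pow(Mul(2, B), -1)))) = Mul(Add(4, B), Add(B, Mul(Mul(2, B), Mul(Rational(1, 2), Pow(B, -1))))) = Mul(Add(4, B), Add(B, 1)) = Mul(Add(4, B), Add(1, B)) = Mul(Add(1, B), Add(4, B)))
Mul(Mul(Function('h')(-4), Mul(Add(Function('S')(-5), Mul(-3, 6)), Pow(6, -1))), -30) = Mul(Mul(Add(4, Pow(-4, 2), Mul(5, -4)), Mul(Add(Add(-3, Pow(-5, -1)), Mul(-3, 6)), Pow(6, -1))), -30) = Mul(Mul(Add(4, 16, -20), Mul(Add(Add(-3, Rational(-1, 5)), -18), Rational(1, 6))), -30) = Mul(Mul(0, Mul(Add(Rational(-16, 5), -18), Rational(1, 6))), -30) = Mul(Mul(0, Mul(Rational(-106, 5), Rational(1, 6))), -30) = Mul(Mul(0, Rational(-53, 15)), -30) = Mul(0, -30) = 0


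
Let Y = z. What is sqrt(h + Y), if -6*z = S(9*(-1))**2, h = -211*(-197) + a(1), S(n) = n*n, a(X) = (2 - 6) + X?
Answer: sqrt(161882)/2 ≈ 201.17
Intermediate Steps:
a(X) = -4 + X
S(n) = n**2
h = 41564 (h = -211*(-197) + (-4 + 1) = 41567 - 3 = 41564)
z = -2187/2 (z = -((9*(-1))**2)**2/6 = -((-9)**2)**2/6 = -1/6*81**2 = -1/6*6561 = -2187/2 ≈ -1093.5)
Y = -2187/2 ≈ -1093.5
sqrt(h + Y) = sqrt(41564 - 2187/2) = sqrt(80941/2) = sqrt(161882)/2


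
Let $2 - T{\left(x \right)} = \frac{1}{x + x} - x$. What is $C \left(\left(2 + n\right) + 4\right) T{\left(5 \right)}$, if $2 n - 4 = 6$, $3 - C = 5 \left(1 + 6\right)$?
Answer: $- \frac{12144}{5} \approx -2428.8$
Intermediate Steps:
$C = -32$ ($C = 3 - 5 \left(1 + 6\right) = 3 - 5 \cdot 7 = 3 - 35 = -32$)
$n = 5$ ($n = 2 + \frac{1}{2} \cdot 6 = 2 + 3 = 5$)
$T{\left(x \right)} = 2 + x - \frac{1}{2 x}$ ($T{\left(x \right)} = 2 - \left(\frac{1}{x + x} - x\right) = 2 - \left(\frac{1}{2 x} - x\right) = 2 + \left(x - \frac{1}{2 x}\right) = 2 + x - \frac{1}{2 x}$)
$C \left(\left(2 + n\right) + 4\right) T{\left(5 \right)} = - 32 \left(\left(2 + 5\right) + 4\right) \left(2 + 5 - \frac{1}{2 \cdot 5}\right) = - 32 \left(7 + 4\right) \left(2 + 5 - \frac{1}{10}\right) = \left(-32\right) 11 \left(2 + 5 - \frac{1}{10}\right) = \left(-352\right) \frac{69}{10} = - \frac{12144}{5}$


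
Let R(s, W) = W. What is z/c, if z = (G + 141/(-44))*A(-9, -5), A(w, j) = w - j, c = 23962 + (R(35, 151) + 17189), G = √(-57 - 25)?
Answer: 141/454322 - 2*I*√82/20651 ≈ 0.00031035 - 0.00087699*I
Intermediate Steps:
G = I*√82 (G = √(-82) = I*√82 ≈ 9.0554*I)
c = 41302 (c = 23962 + (151 + 17189) = 23962 + 17340 = 41302)
z = 141/11 - 4*I*√82 (z = (I*√82 + 141/(-44))*(-9 - 1*(-5)) = (I*√82 + 141*(-1/44))*(-9 + 5) = (I*√82 - 141/44)*(-4) = (-141/44 + I*√82)*(-4) = 141/11 - 4*I*√82 ≈ 12.818 - 36.222*I)
z/c = (141/11 - 4*I*√82)/41302 = (141/11 - 4*I*√82)*(1/41302) = 141/454322 - 2*I*√82/20651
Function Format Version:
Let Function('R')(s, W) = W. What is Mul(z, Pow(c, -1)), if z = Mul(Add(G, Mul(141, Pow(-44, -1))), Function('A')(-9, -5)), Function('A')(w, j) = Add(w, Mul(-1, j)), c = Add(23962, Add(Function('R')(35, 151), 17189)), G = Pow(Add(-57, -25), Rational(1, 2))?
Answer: Add(Rational(141, 454322), Mul(Rational(-2, 20651), I, Pow(82, Rational(1, 2)))) ≈ Add(0.00031035, Mul(-0.00087699, I))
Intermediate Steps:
G = Mul(I, Pow(82, Rational(1, 2))) (G = Pow(-82, Rational(1, 2)) = Mul(I, Pow(82, Rational(1, 2))) ≈ Mul(9.0554, I))
c = 41302 (c = Add(23962, Add(151, 17189)) = Add(23962, 17340) = 41302)
z = Add(Rational(141, 11), Mul(-4, I, Pow(82, Rational(1, 2)))) (z = Mul(Add(Mul(I, Pow(82, Rational(1, 2))), Mul(141, Pow(-44, -1))), Add(-9, Mul(-1, -5))) = Mul(Add(Mul(I, Pow(82, Rational(1, 2))), Mul(141, Rational(-1, 44))), Add(-9, 5)) = Mul(Add(Mul(I, Pow(82, Rational(1, 2))), Rational(-141, 44)), -4) = Mul(Add(Rational(-141, 44), Mul(I, Pow(82, Rational(1, 2)))), -4) = Add(Rational(141, 11), Mul(-4, I, Pow(82, Rational(1, 2)))) ≈ Add(12.818, Mul(-36.222, I)))
Mul(z, Pow(c, -1)) = Mul(Add(Rational(141, 11), Mul(-4, I, Pow(82, Rational(1, 2)))), Pow(41302, -1)) = Mul(Add(Rational(141, 11), Mul(-4, I, Pow(82, Rational(1, 2)))), Rational(1, 41302)) = Add(Rational(141, 454322), Mul(Rational(-2, 20651), I, Pow(82, Rational(1, 2))))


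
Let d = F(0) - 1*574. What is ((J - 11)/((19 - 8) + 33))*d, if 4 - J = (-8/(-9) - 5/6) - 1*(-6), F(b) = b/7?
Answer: 67445/396 ≈ 170.32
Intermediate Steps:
F(b) = b/7 (F(b) = b*(⅐) = b/7)
J = -37/18 (J = 4 - ((-8/(-9) - 5/6) - 1*(-6)) = 4 - ((-8*(-⅑) - 5*⅙) + 6) = 4 - ((8/9 - ⅚) + 6) = 4 - (1/18 + 6) = 4 - 1*109/18 = 4 - 109/18 = -37/18 ≈ -2.0556)
d = -574 (d = (⅐)*0 - 1*574 = 0 - 574 = -574)
((J - 11)/((19 - 8) + 33))*d = ((-37/18 - 11)/((19 - 8) + 33))*(-574) = -235/(18*(11 + 33))*(-574) = -235/18/44*(-574) = -235/18*1/44*(-574) = -235/792*(-574) = 67445/396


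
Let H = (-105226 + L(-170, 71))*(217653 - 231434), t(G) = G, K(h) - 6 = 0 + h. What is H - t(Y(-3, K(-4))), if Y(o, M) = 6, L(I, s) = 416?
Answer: 1444386604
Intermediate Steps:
K(h) = 6 + h (K(h) = 6 + (0 + h) = 6 + h)
H = 1444386610 (H = (-105226 + 416)*(217653 - 231434) = -104810*(-13781) = 1444386610)
H - t(Y(-3, K(-4))) = 1444386610 - 1*6 = 1444386610 - 6 = 1444386604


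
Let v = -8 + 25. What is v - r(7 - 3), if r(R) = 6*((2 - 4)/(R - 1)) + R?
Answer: 17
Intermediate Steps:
v = 17
r(R) = R - 12/(-1 + R) (r(R) = 6*(-2/(-1 + R)) + R = -12/(-1 + R) + R = R - 12/(-1 + R))
v - r(7 - 3) = 17 - (-12 + (7 - 3)² - (7 - 3))/(-1 + (7 - 3)) = 17 - (-12 + 4² - 1*4)/(-1 + 4) = 17 - (-12 + 16 - 4)/3 = 17 - 0/3 = 17 - 1*0 = 17 + 0 = 17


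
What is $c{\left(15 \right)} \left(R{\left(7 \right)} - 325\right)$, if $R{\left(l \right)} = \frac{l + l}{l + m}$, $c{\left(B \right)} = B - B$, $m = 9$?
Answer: $0$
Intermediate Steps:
$c{\left(B \right)} = 0$
$R{\left(l \right)} = \frac{2 l}{9 + l}$ ($R{\left(l \right)} = \frac{l + l}{l + 9} = \frac{2 l}{9 + l}$)
$c{\left(15 \right)} \left(R{\left(7 \right)} - 325\right) = 0 \left(2 \cdot 7 \frac{1}{9 + 7} - 325\right) = 0 \left(2 \cdot 7 \cdot \frac{1}{16} - 325\right) = 0 \left(\frac{7}{8} - 325\right) = 0 \left(- \frac{2593}{8}\right) = 0$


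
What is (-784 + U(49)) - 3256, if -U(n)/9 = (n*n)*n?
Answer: -1062881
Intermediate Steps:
U(n) = -9*n³ (U(n) = -9*n*n*n = -9*n²*n = -9*n³)
(-784 + U(49)) - 3256 = (-784 - 9*49³) - 3256 = (-784 - 9*117649) - 3256 = (-784 - 1058841) - 3256 = -1059625 - 3256 = -1062881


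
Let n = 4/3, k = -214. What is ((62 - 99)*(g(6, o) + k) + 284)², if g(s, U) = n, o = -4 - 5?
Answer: 598193764/9 ≈ 6.6466e+7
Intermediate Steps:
o = -9
n = 4/3 (n = 4*(⅓) = 4/3 ≈ 1.3333)
g(s, U) = 4/3
((62 - 99)*(g(6, o) + k) + 284)² = ((62 - 99)*(4/3 - 214) + 284)² = (-37*(-638/3) + 284)² = (23606/3 + 284)² = (24458/3)² = 598193764/9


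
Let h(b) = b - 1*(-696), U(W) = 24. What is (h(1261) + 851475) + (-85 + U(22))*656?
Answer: 813416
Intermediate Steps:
h(b) = 696 + b (h(b) = b + 696 = 696 + b)
(h(1261) + 851475) + (-85 + U(22))*656 = ((696 + 1261) + 851475) + (-85 + 24)*656 = (1957 + 851475) - 61*656 = 853432 - 40016 = 813416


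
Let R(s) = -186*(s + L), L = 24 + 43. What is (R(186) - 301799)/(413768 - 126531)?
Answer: -348857/287237 ≈ -1.2145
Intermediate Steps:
L = 67
R(s) = -12462 - 186*s (R(s) = -186*(s + 67) = -186*(67 + s) = -12462 - 186*s)
(R(186) - 301799)/(413768 - 126531) = ((-12462 - 186*186) - 301799)/(413768 - 126531) = ((-12462 - 34596) - 301799)/287237 = (-47058 - 301799)*(1/287237) = -348857*1/287237 = -348857/287237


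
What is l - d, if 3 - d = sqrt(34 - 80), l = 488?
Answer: 485 + I*sqrt(46) ≈ 485.0 + 6.7823*I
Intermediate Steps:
d = 3 - I*sqrt(46) (d = 3 - sqrt(34 - 80) = 3 - sqrt(-46) = 3 - I*sqrt(46) ≈ 3.0 - 6.7823*I)
l - d = 488 - (3 - I*sqrt(46)) = 488 + (-3 + I*sqrt(46)) = 485 + I*sqrt(46)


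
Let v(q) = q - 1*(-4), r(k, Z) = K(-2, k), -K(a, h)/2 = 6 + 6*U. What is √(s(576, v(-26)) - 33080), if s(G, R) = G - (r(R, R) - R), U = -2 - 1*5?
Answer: 3*I*√3622 ≈ 180.55*I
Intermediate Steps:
U = -7 (U = -2 - 5 = -7)
K(a, h) = 72 (K(a, h) = -2*(6 + 6*(-7)) = -2*(6 - 42) = -2*(-36) = 72)
r(k, Z) = 72
v(q) = 4 + q (v(q) = q + 4 = 4 + q)
s(G, R) = -72 + G + R (s(G, R) = G - (72 - R) = G + (-72 + R) = -72 + G + R)
√(s(576, v(-26)) - 33080) = √((-72 + 576 + (4 - 26)) - 33080) = √((-72 + 576 - 22) - 33080) = √(482 - 33080) = √(-32598) = 3*I*√3622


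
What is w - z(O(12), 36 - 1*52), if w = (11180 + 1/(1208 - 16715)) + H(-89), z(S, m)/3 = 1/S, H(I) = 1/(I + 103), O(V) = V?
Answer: 4854233717/434196 ≈ 11180.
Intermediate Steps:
H(I) = 1/(103 + I)
z(S, m) = 3/S
w = 2427171133/217098 (w = (11180 + 1/(1208 - 16715)) + 1/(103 - 89) = (11180 + 1/(-15507)) + 1/14 = (11180 - 1/15507) + 1/14 = 173368259/15507 + 1/14 = 2427171133/217098 ≈ 11180.)
w - z(O(12), 36 - 1*52) = 2427171133/217098 - 3/12 = 2427171133/217098 - 1*1/4 = 2427171133/217098 - 1/4 = 4854233717/434196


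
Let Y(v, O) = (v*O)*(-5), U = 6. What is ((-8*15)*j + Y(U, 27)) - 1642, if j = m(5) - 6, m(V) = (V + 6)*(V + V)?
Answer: -14932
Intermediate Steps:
Y(v, O) = -5*O*v (Y(v, O) = (O*v)*(-5) = -5*O*v)
m(V) = 2*V*(6 + V) (m(V) = (6 + V)*(2*V) = 2*V*(6 + V))
j = 104 (j = 2*5*(6 + 5) - 6 = 2*5*11 - 6 = 110 - 6 = 104)
((-8*15)*j + Y(U, 27)) - 1642 = (-8*15*104 - 5*27*6) - 1642 = (-120*104 - 810) - 1642 = (-12480 - 810) - 1642 = -13290 - 1642 = -14932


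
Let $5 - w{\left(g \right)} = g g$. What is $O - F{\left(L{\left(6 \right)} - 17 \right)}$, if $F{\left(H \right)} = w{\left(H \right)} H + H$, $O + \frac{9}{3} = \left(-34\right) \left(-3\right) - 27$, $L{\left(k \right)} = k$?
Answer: $-1193$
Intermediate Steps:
$w{\left(g \right)} = 5 - g^{2}$ ($w{\left(g \right)} = 5 - g g = 5 - g^{2}$)
$O = 72$ ($O = -3 - -75 = -3 + \left(102 - 27\right) = -3 + 75 = 72$)
$F{\left(H \right)} = H + H \left(5 - H^{2}\right)$ ($F{\left(H \right)} = \left(5 - H^{2}\right) H + H = H \left(5 - H^{2}\right) + H = H + H \left(5 - H^{2}\right)$)
$O - F{\left(L{\left(6 \right)} - 17 \right)} = 72 - \left(6 - 17\right) \left(6 - \left(6 - 17\right)^{2}\right) = 72 - - 11 \left(6 - \left(-11\right)^{2}\right) = 72 - - 11 \left(6 - 121\right) = 72 - \left(-11\right) \left(-115\right) = 72 - 1265 = -1193$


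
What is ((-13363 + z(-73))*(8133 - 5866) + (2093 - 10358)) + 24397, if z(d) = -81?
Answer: -30461416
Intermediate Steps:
((-13363 + z(-73))*(8133 - 5866) + (2093 - 10358)) + 24397 = ((-13363 - 81)*(8133 - 5866) + (2093 - 10358)) + 24397 = (-13444*2267 - 8265) + 24397 = (-30477548 - 8265) + 24397 = -30485813 + 24397 = -30461416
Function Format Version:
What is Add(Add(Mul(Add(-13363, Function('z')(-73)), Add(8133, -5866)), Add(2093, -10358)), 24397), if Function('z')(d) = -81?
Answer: -30461416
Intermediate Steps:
Add(Add(Mul(Add(-13363, Function('z')(-73)), Add(8133, -5866)), Add(2093, -10358)), 24397) = Add(Add(Mul(Add(-13363, -81), Add(8133, -5866)), Add(2093, -10358)), 24397) = Add(Add(Mul(-13444, 2267), -8265), 24397) = Add(Add(-30477548, -8265), 24397) = Add(-30485813, 24397) = -30461416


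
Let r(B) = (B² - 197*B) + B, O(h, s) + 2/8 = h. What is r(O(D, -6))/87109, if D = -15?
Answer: 51545/1393744 ≈ 0.036983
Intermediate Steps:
O(h, s) = -¼ + h
r(B) = B² - 196*B
r(O(D, -6))/87109 = ((-¼ - 15)*(-196 + (-¼ - 15)))/87109 = -61*(-196 - 61/4)/4*(1/87109) = -61/4*(-845/4)*(1/87109) = (51545/16)*(1/87109) = 51545/1393744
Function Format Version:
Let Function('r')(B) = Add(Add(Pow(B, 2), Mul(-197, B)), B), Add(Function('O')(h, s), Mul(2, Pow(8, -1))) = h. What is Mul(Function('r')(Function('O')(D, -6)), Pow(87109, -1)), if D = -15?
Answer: Rational(51545, 1393744) ≈ 0.036983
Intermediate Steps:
Function('O')(h, s) = Add(Rational(-1, 4), h)
Function('r')(B) = Add(Pow(B, 2), Mul(-196, B))
Mul(Function('r')(Function('O')(D, -6)), Pow(87109, -1)) = Mul(Mul(Add(Rational(-1, 4), -15), Add(-196, Add(Rational(-1, 4), -15))), Pow(87109, -1)) = Mul(Mul(Rational(-61, 4), Add(-196, Rational(-61, 4))), Rational(1, 87109)) = Mul(Mul(Rational(-61, 4), Rational(-845, 4)), Rational(1, 87109)) = Mul(Rational(51545, 16), Rational(1, 87109)) = Rational(51545, 1393744)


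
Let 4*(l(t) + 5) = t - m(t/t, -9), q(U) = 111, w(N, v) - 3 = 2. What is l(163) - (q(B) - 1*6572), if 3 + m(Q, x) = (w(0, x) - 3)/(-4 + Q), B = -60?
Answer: 19493/3 ≈ 6497.7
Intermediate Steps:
w(N, v) = 5 (w(N, v) = 3 + 2 = 5)
m(Q, x) = -3 + 2/(-4 + Q) (m(Q, x) = -3 + (5 - 3)/(-4 + Q) = -3 + 2/(-4 + Q))
l(t) = -49/12 + t/4 (l(t) = -5 + (t - (14 - 3*t/t)/(-4 + t/t))/4 = -5 + (t - (14 - 3*1)/(-4 + 1))/4 = -5 + (t - (14 - 3)/(-3))/4 = -5 + (t - (-1)*11/3)/4 = -5 + (t - 1*(-11/3))/4 = -5 + (t + 11/3)/4 = -5 + (11/3 + t)/4 = -5 + (11/12 + t/4) = -49/12 + t/4)
l(163) - (q(B) - 1*6572) = (-49/12 + (¼)*163) - (111 - 1*6572) = (-49/12 + 163/4) - (111 - 6572) = 110/3 - 1*(-6461) = 110/3 + 6461 = 19493/3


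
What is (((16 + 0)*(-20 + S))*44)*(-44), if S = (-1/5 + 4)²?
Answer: 4305664/25 ≈ 1.7223e+5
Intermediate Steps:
S = 361/25 (S = (-1*⅕ + 4)² = (-⅕ + 4)² = (19/5)² = 361/25 ≈ 14.440)
(((16 + 0)*(-20 + S))*44)*(-44) = (((16 + 0)*(-20 + 361/25))*44)*(-44) = ((16*(-139/25))*44)*(-44) = -2224/25*44*(-44) = -97856/25*(-44) = 4305664/25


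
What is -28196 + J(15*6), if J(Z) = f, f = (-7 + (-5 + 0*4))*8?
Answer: -28292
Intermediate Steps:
f = -96 (f = (-7 + (-5 + 0))*8 = (-7 - 5)*8 = -12*8 = -96)
J(Z) = -96
-28196 + J(15*6) = -28196 - 96 = -28292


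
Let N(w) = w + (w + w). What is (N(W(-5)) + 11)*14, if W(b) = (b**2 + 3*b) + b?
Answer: 364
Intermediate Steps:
W(b) = b**2 + 4*b
N(w) = 3*w (N(w) = w + 2*w = 3*w)
(N(W(-5)) + 11)*14 = (3*(-5*(4 - 5)) + 11)*14 = (3*(-5*(-1)) + 11)*14 = (3*5 + 11)*14 = (15 + 11)*14 = 26*14 = 364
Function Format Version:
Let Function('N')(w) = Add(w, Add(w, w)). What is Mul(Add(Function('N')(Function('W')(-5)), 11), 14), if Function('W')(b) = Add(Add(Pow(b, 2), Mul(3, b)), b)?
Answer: 364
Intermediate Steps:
Function('W')(b) = Add(Pow(b, 2), Mul(4, b))
Function('N')(w) = Mul(3, w) (Function('N')(w) = Add(w, Mul(2, w)) = Mul(3, w))
Mul(Add(Function('N')(Function('W')(-5)), 11), 14) = Mul(Add(Mul(3, Mul(-5, Add(4, -5))), 11), 14) = Mul(Add(Mul(3, Mul(-5, -1)), 11), 14) = Mul(Add(Mul(3, 5), 11), 14) = Mul(Add(15, 11), 14) = Mul(26, 14) = 364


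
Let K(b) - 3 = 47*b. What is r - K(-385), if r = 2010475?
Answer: 2028567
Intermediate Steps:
K(b) = 3 + 47*b
r - K(-385) = 2010475 - (3 + 47*(-385)) = 2010475 - (3 - 18095) = 2010475 - 1*(-18092) = 2010475 + 18092 = 2028567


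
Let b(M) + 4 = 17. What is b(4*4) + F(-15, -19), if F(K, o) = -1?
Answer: 12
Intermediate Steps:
b(M) = 13 (b(M) = -4 + 17 = 13)
b(4*4) + F(-15, -19) = 13 - 1 = 12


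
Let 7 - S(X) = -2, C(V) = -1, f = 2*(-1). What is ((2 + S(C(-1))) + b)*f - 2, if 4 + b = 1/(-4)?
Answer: -31/2 ≈ -15.500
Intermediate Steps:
f = -2
S(X) = 9 (S(X) = 7 - 1*(-2) = 7 + 2 = 9)
b = -17/4 (b = -4 + 1/(-4) = -4 - 1/4 = -17/4 ≈ -4.2500)
((2 + S(C(-1))) + b)*f - 2 = ((2 + 9) - 17/4)*(-2) - 2 = (11 - 17/4)*(-2) - 2 = (27/4)*(-2) - 2 = -27/2 - 2 = -31/2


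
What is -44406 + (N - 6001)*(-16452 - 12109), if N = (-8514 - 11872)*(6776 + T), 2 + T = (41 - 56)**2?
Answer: 4075300927609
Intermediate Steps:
T = 223 (T = -2 + (41 - 56)**2 = -2 + (-15)**2 = -2 + 225 = 223)
N = -142681614 (N = (-8514 - 11872)*(6776 + 223) = -20386*6999 = -142681614)
-44406 + (N - 6001)*(-16452 - 12109) = -44406 + (-142681614 - 6001)*(-16452 - 12109) = -44406 - 142687615*(-28561) = -44406 + 4075300972015 = 4075300927609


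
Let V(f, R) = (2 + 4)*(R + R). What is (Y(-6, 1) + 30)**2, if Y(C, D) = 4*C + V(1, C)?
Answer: 4356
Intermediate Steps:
V(f, R) = 12*R (V(f, R) = 6*(2*R) = 12*R)
Y(C, D) = 16*C (Y(C, D) = 4*C + 12*C = 16*C)
(Y(-6, 1) + 30)**2 = (16*(-6) + 30)**2 = (-96 + 30)**2 = (-66)**2 = 4356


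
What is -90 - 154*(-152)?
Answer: 23318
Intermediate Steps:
-90 - 154*(-152) = -90 + 23408 = 23318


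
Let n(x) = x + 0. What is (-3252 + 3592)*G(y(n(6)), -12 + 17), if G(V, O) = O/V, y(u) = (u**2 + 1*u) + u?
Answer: 425/12 ≈ 35.417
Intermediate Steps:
n(x) = x
y(u) = u**2 + 2*u (y(u) = (u**2 + u) + u = (u + u**2) + u = u**2 + 2*u)
(-3252 + 3592)*G(y(n(6)), -12 + 17) = (-3252 + 3592)*((-12 + 17)/((6*(2 + 6)))) = 340*(5/((6*8))) = 340*(5/48) = 425/12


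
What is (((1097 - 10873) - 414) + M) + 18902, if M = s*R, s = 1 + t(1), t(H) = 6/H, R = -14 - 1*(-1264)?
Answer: 17462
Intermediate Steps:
R = 1250 (R = -14 + 1264 = 1250)
s = 7 (s = 1 + 6/1 = 1 + 6*1 = 1 + 6 = 7)
M = 8750 (M = 7*1250 = 8750)
(((1097 - 10873) - 414) + M) + 18902 = (((1097 - 10873) - 414) + 8750) + 18902 = ((-9776 - 414) + 8750) + 18902 = (-10190 + 8750) + 18902 = -1440 + 18902 = 17462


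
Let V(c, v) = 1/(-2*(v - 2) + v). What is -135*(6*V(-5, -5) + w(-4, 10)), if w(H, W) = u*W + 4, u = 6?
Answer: -8730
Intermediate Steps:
V(c, v) = 1/(4 - v) (V(c, v) = 1/(-2*(-2 + v) + v) = 1/((4 - 2*v) + v) = 1/(4 - v))
w(H, W) = 4 + 6*W (w(H, W) = 6*W + 4 = 4 + 6*W)
-135*(6*V(-5, -5) + w(-4, 10)) = -135*(6*(-1/(-4 - 5)) + (4 + 6*10)) = -135*(6*(-1/(-9)) + (4 + 60)) = -135*(6*(-1*(-1/9)) + 64) = -135*(6*(1/9) + 64) = -135*(2/3 + 64) = -135*194/3 = -8730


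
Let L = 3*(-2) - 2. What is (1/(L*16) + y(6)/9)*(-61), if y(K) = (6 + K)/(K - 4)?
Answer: -15433/384 ≈ -40.190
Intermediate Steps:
L = -8 (L = -6 - 2 = -8)
y(K) = (6 + K)/(-4 + K)
(1/(L*16) + y(6)/9)*(-61) = (1/(-8*16) + ((6 + 6)/(-4 + 6))/9)*(-61) = (-1/8*1/16 + (12/2)*(1/9))*(-61) = (-1/128 + ((1/2)*12)*(1/9))*(-61) = (-1/128 + 6*(1/9))*(-61) = (-1/128 + 2/3)*(-61) = (253/384)*(-61) = -15433/384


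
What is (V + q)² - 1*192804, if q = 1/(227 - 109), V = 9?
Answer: -2683472927/13924 ≈ -1.9272e+5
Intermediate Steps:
q = 1/118 ≈ 0.0084746
(V + q)² - 1*192804 = (9 + 1/118)² - 1*192804 = (1063/118)² - 192804 = 1129969/13924 - 192804 = -2683472927/13924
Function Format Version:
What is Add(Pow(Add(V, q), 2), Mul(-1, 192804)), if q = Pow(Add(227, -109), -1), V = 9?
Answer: Rational(-2683472927, 13924) ≈ -1.9272e+5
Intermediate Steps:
q = Rational(1, 118) (q = Pow(118, -1) = Rational(1, 118) ≈ 0.0084746)
Add(Pow(Add(V, q), 2), Mul(-1, 192804)) = Add(Pow(Add(9, Rational(1, 118)), 2), Mul(-1, 192804)) = Add(Pow(Rational(1063, 118), 2), -192804) = Add(Rational(1129969, 13924), -192804) = Rational(-2683472927, 13924)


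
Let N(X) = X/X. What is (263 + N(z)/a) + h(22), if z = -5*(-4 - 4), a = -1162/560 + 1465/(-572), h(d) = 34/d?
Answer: 77107370/291709 ≈ 264.33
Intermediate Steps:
a = -26519/5720 (a = -1162*1/560 + 1465*(-1/572) = -83/40 - 1465/572 = -26519/5720 ≈ -4.6362)
z = 40 (z = -5*(-8) = 40)
N(X) = 1
(263 + N(z)/a) + h(22) = (263 + 1/(-26519/5720)) + 34/22 = (263 + 1*(-5720/26519)) + 34*(1/22) = (263 - 5720/26519) + 17/11 = 6968777/26519 + 17/11 = 77107370/291709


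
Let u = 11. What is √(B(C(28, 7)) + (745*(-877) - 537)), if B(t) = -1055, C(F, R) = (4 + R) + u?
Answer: 3*I*√72773 ≈ 809.29*I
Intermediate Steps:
C(F, R) = 15 + R (C(F, R) = (4 + R) + 11 = 15 + R)
√(B(C(28, 7)) + (745*(-877) - 537)) = √(-1055 + (745*(-877) - 537)) = √(-1055 + (-653365 - 537)) = √(-1055 - 653902) = √(-654957) = 3*I*√72773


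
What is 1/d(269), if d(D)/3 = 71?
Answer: 1/213 ≈ 0.0046948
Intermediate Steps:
d(D) = 213 (d(D) = 3*71 = 213)
1/d(269) = 1/213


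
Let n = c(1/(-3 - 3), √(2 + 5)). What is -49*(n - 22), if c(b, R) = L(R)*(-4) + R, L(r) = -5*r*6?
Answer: 1078 - 5929*√7 ≈ -14609.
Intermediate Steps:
L(r) = -30*r
c(b, R) = 121*R (c(b, R) = -30*R*(-4) + R = 120*R + R = 121*R)
n = 121*√7 (n = 121*√(2 + 5) = 121*√7 ≈ 320.14)
-49*(n - 22) = -49*(121*√7 - 22) = -49*(-22 + 121*√7) = 1078 - 5929*√7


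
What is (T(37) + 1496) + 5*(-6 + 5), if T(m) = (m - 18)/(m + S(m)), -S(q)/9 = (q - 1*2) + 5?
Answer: 25346/17 ≈ 1490.9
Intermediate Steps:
S(q) = -27 - 9*q (S(q) = -9*((q - 1*2) + 5) = -9*((q - 2) + 5) = -9*((-2 + q) + 5) = -9*(3 + q) = -27 - 9*q)
T(m) = (-18 + m)/(-27 - 8*m) (T(m) = (m - 18)/(m + (-27 - 9*m)) = (-18 + m)/(-27 - 8*m))
(T(37) + 1496) + 5*(-6 + 5) = ((18 - 1*37)/(27 + 8*37) + 1496) + 5*(-6 + 5) = ((18 - 37)/(27 + 296) + 1496) + 5*(-1) = (-19/323 + 1496) - 5 = ((1/323)*(-19) + 1496) - 5 = (-1/17 + 1496) - 5 = 25431/17 - 5 = 25346/17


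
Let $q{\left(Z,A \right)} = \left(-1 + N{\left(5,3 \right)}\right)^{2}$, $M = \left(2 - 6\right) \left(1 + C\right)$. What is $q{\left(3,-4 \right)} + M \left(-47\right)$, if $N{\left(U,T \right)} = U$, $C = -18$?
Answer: $-3180$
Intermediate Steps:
$M = 68$ ($M = \left(2 - 6\right) \left(1 - 18\right) = \left(-4\right) \left(-17\right) = 68$)
$q{\left(Z,A \right)} = 16$ ($q{\left(Z,A \right)} = \left(-1 + 5\right)^{2} = 4^{2} = 16$)
$q{\left(3,-4 \right)} + M \left(-47\right) = 16 + 68 \left(-47\right) = 16 - 3196 = -3180$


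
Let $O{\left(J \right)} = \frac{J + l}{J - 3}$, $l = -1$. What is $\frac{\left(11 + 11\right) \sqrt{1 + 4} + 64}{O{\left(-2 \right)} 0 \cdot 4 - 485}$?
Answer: $- \frac{64}{485} - \frac{22 \sqrt{5}}{485} \approx -0.23339$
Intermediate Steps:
$O{\left(J \right)} = \frac{-1 + J}{-3 + J}$ ($O{\left(J \right)} = \frac{J - 1}{J - 3} = \frac{-1 + J}{-3 + J}$)
$\frac{\left(11 + 11\right) \sqrt{1 + 4} + 64}{O{\left(-2 \right)} 0 \cdot 4 - 485} = \frac{\left(11 + 11\right) \sqrt{1 + 4} + 64}{\frac{-1 - 2}{-3 - 2} \cdot 0 \cdot 4 - 485} = \frac{22 \sqrt{5} + 64}{\frac{1}{-5} \left(-3\right) 0 \cdot 4 - 485} = \frac{64 + 22 \sqrt{5}}{\left(- \frac{1}{5}\right) \left(-3\right) 0 \cdot 4 - 485} = \frac{64 + 22 \sqrt{5}}{\frac{3}{5} \cdot 0 \cdot 4 - 485} = \frac{64 + 22 \sqrt{5}}{0 \cdot 4 - 485} = \frac{64 + 22 \sqrt{5}}{0 - 485} = \frac{64 + 22 \sqrt{5}}{-485} = \left(64 + 22 \sqrt{5}\right) \left(- \frac{1}{485}\right) = - \frac{64}{485} - \frac{22 \sqrt{5}}{485}$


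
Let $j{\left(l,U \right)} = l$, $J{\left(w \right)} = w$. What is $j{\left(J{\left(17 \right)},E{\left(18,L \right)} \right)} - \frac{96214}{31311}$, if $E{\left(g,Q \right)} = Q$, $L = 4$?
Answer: $\frac{436073}{31311} \approx 13.927$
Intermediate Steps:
$j{\left(J{\left(17 \right)},E{\left(18,L \right)} \right)} - \frac{96214}{31311} = 17 - \frac{96214}{31311} = \frac{436073}{31311}$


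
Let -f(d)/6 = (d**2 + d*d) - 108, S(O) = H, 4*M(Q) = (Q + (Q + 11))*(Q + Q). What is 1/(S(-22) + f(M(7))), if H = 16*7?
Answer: -1/91115 ≈ -1.0975e-5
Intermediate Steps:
M(Q) = Q*(11 + 2*Q)/2 (M(Q) = ((Q + (Q + 11))*(Q + Q))/4 = ((Q + (11 + Q))*(2*Q))/4 = ((11 + 2*Q)*(2*Q))/4 = (2*Q*(11 + 2*Q))/4 = Q*(11 + 2*Q)/2)
H = 112
S(O) = 112
f(d) = 648 - 12*d**2 (f(d) = -6*((d**2 + d*d) - 108) = -6*((d**2 + d**2) - 108) = -6*(2*d**2 - 108) = -6*(-108 + 2*d**2) = 648 - 12*d**2)
1/(S(-22) + f(M(7))) = 1/(112 + (648 - 12*49*(11 + 2*7)**2/4)) = 1/(112 + (648 - 12*49*(11 + 14)**2/4)) = 1/(112 + (648 - 12*((1/2)*7*25)**2)) = 1/(112 + (648 - 12*(175/2)**2)) = 1/(112 + (648 - 12*30625/4)) = 1/(112 + (648 - 91875)) = 1/(112 - 91227) = 1/(-91115) = -1/91115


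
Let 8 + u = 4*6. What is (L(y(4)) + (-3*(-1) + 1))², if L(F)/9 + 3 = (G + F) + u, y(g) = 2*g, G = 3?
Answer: 48400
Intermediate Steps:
u = 16 (u = -8 + 4*6 = -8 + 24 = 16)
L(F) = 144 + 9*F (L(F) = -27 + 9*((3 + F) + 16) = -27 + 9*(19 + F) = -27 + (171 + 9*F) = 144 + 9*F)
(L(y(4)) + (-3*(-1) + 1))² = ((144 + 9*(2*4)) + (-3*(-1) + 1))² = ((144 + 9*8) + (3 + 1))² = ((144 + 72) + 4)² = (216 + 4)² = 220² = 48400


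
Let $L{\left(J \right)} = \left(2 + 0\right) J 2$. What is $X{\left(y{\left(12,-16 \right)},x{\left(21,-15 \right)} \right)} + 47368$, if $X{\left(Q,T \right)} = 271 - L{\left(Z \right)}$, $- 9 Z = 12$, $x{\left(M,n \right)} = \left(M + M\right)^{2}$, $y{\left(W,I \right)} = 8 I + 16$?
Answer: $\frac{142933}{3} \approx 47644.0$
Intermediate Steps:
$y{\left(W,I \right)} = 16 + 8 I$
$x{\left(M,n \right)} = 4 M^{2}$ ($x{\left(M,n \right)} = \left(2 M\right)^{2} = 4 M^{2}$)
$Z = - \frac{4}{3}$ ($Z = \left(- \frac{1}{9}\right) 12 = - \frac{4}{3} \approx -1.3333$)
$L{\left(J \right)} = 4 J$ ($L{\left(J \right)} = 2 J 2 = 4 J$)
$X{\left(Q,T \right)} = \frac{829}{3}$ ($X{\left(Q,T \right)} = 271 - 4 \left(- \frac{4}{3}\right) = 271 - - \frac{16}{3} = 271 + \frac{16}{3} = \frac{829}{3}$)
$X{\left(y{\left(12,-16 \right)},x{\left(21,-15 \right)} \right)} + 47368 = \frac{829}{3} + 47368 = \frac{142933}{3}$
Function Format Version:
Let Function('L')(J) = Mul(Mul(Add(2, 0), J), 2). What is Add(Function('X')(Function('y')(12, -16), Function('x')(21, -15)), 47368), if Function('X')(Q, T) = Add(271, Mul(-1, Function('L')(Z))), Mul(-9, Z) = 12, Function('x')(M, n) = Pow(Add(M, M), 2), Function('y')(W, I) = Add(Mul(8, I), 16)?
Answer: Rational(142933, 3) ≈ 47644.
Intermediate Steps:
Function('y')(W, I) = Add(16, Mul(8, I))
Function('x')(M, n) = Mul(4, Pow(M, 2)) (Function('x')(M, n) = Pow(Mul(2, M), 2) = Mul(4, Pow(M, 2)))
Z = Rational(-4, 3) (Z = Mul(Rational(-1, 9), 12) = Rational(-4, 3) ≈ -1.3333)
Function('L')(J) = Mul(4, J) (Function('L')(J) = Mul(Mul(2, J), 2) = Mul(4, J))
Function('X')(Q, T) = Rational(829, 3) (Function('X')(Q, T) = Add(271, Mul(-1, Mul(4, Rational(-4, 3)))) = Add(271, Mul(-1, Rational(-16, 3))) = Add(271, Rational(16, 3)) = Rational(829, 3))
Add(Function('X')(Function('y')(12, -16), Function('x')(21, -15)), 47368) = Add(Rational(829, 3), 47368) = Rational(142933, 3)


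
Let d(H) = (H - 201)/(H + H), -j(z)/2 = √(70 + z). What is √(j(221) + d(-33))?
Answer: √(429 - 242*√291)/11 ≈ 5.5292*I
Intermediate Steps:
j(z) = -2*√(70 + z)
d(H) = (-201 + H)/(2*H) (d(H) = (-201 + H)/((2*H)) = (-201 + H)*(1/(2*H)) = (-201 + H)/(2*H))
√(j(221) + d(-33)) = √(-2*√(70 + 221) + (½)*(-201 - 33)/(-33)) = √(-2*√291 + (½)*(-1/33)*(-234)) = √(-2*√291 + 39/11) = √(39/11 - 2*√291)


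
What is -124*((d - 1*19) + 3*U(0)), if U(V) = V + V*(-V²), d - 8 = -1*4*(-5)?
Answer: -1116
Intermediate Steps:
d = 28 (d = 8 - 1*4*(-5) = 8 - 4*(-5) = 8 + 20 = 28)
U(V) = V - V³
-124*((d - 1*19) + 3*U(0)) = -124*((28 - 1*19) + 3*(0 - 1*0³)) = -124*((28 - 19) + 3*(0 - 1*0)) = -124*(9 + 3*(0 + 0)) = -124*(9 + 3*0) = -124*(9 + 0) = -124*9 = -1116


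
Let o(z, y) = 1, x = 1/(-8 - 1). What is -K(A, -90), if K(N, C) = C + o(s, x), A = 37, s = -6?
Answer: 89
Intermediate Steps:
x = -⅑ (x = 1/(-9) = -⅑ ≈ -0.11111)
K(N, C) = 1 + C (K(N, C) = C + 1 = 1 + C)
-K(A, -90) = -(1 - 90) = -1*(-89) = 89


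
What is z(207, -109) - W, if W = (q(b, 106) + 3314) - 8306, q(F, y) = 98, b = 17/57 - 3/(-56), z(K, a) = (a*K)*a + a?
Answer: 2464152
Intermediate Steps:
z(K, a) = a + K*a² (z(K, a) = (K*a)*a + a = K*a² + a = a + K*a²)
b = 1123/3192 (b = 17*(1/57) - 3*(-1/56) = 17/57 + 3/56 = 1123/3192 ≈ 0.35182)
W = -4894 (W = (98 + 3314) - 8306 = 3412 - 8306 = -4894)
z(207, -109) - W = -109*(1 + 207*(-109)) - 1*(-4894) = -109*(1 - 22563) + 4894 = -109*(-22562) + 4894 = 2459258 + 4894 = 2464152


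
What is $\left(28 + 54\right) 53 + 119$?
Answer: $4465$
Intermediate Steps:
$\left(28 + 54\right) 53 + 119 = 82 \cdot 53 + 119 = 4346 + 119 = 4465$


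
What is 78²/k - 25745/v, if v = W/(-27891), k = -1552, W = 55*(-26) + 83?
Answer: -92868973749/174212 ≈ -5.3308e+5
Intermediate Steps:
W = -1347 (W = -1430 + 83 = -1347)
v = 449/9297 (v = -1347/(-27891) = -1347*(-1/27891) = 449/9297 ≈ 0.048295)
78²/k - 25745/v = 78²/(-1552) - 25745/449/9297 = 6084*(-1/1552) - 25745*9297/449 = -1521/388 - 239351265/449 = -92868973749/174212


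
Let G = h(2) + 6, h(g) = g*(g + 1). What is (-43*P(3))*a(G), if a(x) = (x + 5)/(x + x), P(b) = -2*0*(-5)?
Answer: 0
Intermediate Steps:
P(b) = 0 (P(b) = 0*(-5) = 0)
h(g) = g*(1 + g)
G = 12 (G = 2*(1 + 2) + 6 = 2*3 + 6 = 6 + 6 = 12)
a(x) = (5 + x)/(2*x) (a(x) = (5 + x)/((2*x)) = (5 + x)*(1/(2*x)) = (5 + x)/(2*x))
(-43*P(3))*a(G) = (-43*0)*((½)*(5 + 12)/12) = 0*((½)*(1/12)*17) = 0*(17/24) = 0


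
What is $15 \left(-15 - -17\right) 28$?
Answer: $840$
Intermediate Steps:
$15 \left(-15 - -17\right) 28 = 15 \left(-15 + 17\right) 28 = 15 \cdot 2 \cdot 28 = 30 \cdot 28 = 840$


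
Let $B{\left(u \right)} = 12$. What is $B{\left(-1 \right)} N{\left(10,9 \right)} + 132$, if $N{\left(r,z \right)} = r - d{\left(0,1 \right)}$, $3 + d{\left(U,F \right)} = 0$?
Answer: $288$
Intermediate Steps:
$d{\left(U,F \right)} = -3$ ($d{\left(U,F \right)} = -3 + 0 = -3$)
$N{\left(r,z \right)} = 3 + r$ ($N{\left(r,z \right)} = r - -3 = r + 3 = 3 + r$)
$B{\left(-1 \right)} N{\left(10,9 \right)} + 132 = 12 \left(3 + 10\right) + 132 = 12 \cdot 13 + 132 = 156 + 132 = 288$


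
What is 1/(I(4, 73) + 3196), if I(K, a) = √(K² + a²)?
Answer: 3196/10209071 - √5345/10209071 ≈ 0.00030589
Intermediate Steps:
1/(I(4, 73) + 3196) = 1/(√(4² + 73²) + 3196) = 1/(√(16 + 5329) + 3196) = 1/(√5345 + 3196) = 1/(3196 + √5345)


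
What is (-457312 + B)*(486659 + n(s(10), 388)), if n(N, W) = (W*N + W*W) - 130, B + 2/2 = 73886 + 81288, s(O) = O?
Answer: -193656898467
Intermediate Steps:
B = 155173 (B = -1 + (73886 + 81288) = -1 + 155174 = 155173)
n(N, W) = -130 + W**2 + N*W (n(N, W) = (N*W + W**2) - 130 = (W**2 + N*W) - 130 = -130 + W**2 + N*W)
(-457312 + B)*(486659 + n(s(10), 388)) = (-457312 + 155173)*(486659 + (-130 + 388**2 + 10*388)) = -302139*(486659 + (-130 + 150544 + 3880)) = -302139*(486659 + 154294) = -302139*640953 = -193656898467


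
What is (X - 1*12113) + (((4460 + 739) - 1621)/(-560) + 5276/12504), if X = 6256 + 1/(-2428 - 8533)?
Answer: -28124490842587/4796972040 ≈ -5863.0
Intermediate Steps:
X = 68572015/10961 (X = 6256 + 1/(-10961) = 6256 - 1/10961 = 68572015/10961 ≈ 6256.0)
(X - 1*12113) + (((4460 + 739) - 1621)/(-560) + 5276/12504) = (68572015/10961 - 1*12113) + (((4460 + 739) - 1621)/(-560) + 5276/12504) = (68572015/10961 - 12113) + ((5199 - 1621)*(-1/560) + 5276*(1/12504)) = -64198578/10961 + (3578*(-1/560) + 1319/3126) = -64198578/10961 + (-1789/280 + 1319/3126) = -64198578/10961 - 2611547/437640 = -28124490842587/4796972040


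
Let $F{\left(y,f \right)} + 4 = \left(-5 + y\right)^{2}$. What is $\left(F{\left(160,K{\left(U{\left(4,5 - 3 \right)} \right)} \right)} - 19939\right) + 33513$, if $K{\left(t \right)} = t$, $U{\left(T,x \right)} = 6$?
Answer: $37595$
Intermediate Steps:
$F{\left(y,f \right)} = -4 + \left(-5 + y\right)^{2}$
$\left(F{\left(160,K{\left(U{\left(4,5 - 3 \right)} \right)} \right)} - 19939\right) + 33513 = \left(\left(-4 + \left(-5 + 160\right)^{2}\right) - 19939\right) + 33513 = \left(\left(-4 + 155^{2}\right) - 19939\right) + 33513 = \left(\left(-4 + 24025\right) - 19939\right) + 33513 = \left(24021 - 19939\right) + 33513 = 4082 + 33513 = 37595$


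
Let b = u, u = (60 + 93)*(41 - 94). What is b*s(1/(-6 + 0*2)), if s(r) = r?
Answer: 2703/2 ≈ 1351.5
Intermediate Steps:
u = -8109 (u = 153*(-53) = -8109)
b = -8109
b*s(1/(-6 + 0*2)) = -8109/(-6 + 0*2) = -8109/(-6 + 0) = -8109/(-6) = -8109*(-1/6) = 2703/2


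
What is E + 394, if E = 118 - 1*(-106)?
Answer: 618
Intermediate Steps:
E = 224 (E = 118 + 106 = 224)
E + 394 = 224 + 394 = 618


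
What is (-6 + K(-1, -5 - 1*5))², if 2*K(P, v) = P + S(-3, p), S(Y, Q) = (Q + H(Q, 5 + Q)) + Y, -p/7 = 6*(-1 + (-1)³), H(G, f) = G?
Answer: 5776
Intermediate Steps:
p = 84 (p = -42*(-1 + (-1)³) = -42*(-1 - 1) = -42*(-2) = -7*(-12) = 84)
S(Y, Q) = Y + 2*Q (S(Y, Q) = (Q + Q) + Y = 2*Q + Y = Y + 2*Q)
K(P, v) = 165/2 + P/2 (K(P, v) = (P + (-3 + 2*84))/2 = (P + (-3 + 168))/2 = (P + 165)/2 = (165 + P)/2 = 165/2 + P/2)
(-6 + K(-1, -5 - 1*5))² = (-6 + (165/2 + (½)*(-1)))² = (-6 + (165/2 - ½))² = (-6 + 82)² = 76² = 5776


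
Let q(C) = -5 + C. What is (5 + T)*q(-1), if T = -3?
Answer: -12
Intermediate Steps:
(5 + T)*q(-1) = (5 - 3)*(-5 - 1) = 2*(-6) = -12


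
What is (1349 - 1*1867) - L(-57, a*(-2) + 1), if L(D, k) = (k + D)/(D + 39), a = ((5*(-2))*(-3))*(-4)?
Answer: -4570/9 ≈ -507.78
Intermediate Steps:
a = -120 (a = -10*(-3)*(-4) = 30*(-4) = -120)
L(D, k) = (D + k)/(39 + D)
(1349 - 1*1867) - L(-57, a*(-2) + 1) = (1349 - 1*1867) - (-57 + (-120*(-2) + 1))/(39 - 57) = (1349 - 1867) - (-57 + (240 + 1))/(-18) = -518 - (-1)*(-57 + 241)/18 = -518 - (-1)*184/18 = -518 - 1*(-92/9) = -518 + 92/9 = -4570/9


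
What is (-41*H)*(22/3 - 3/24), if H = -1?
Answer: 7093/24 ≈ 295.54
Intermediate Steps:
(-41*H)*(22/3 - 3/24) = (-41*(-1))*(22/3 - 3/24) = 41*(22*(1/3) - 3*1/24) = 41*(22/3 - 1/8) = 41*(173/24) = 7093/24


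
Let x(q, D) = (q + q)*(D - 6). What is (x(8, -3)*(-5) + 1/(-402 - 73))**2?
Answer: 116963316001/225625 ≈ 5.1840e+5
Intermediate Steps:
x(q, D) = 2*q*(-6 + D) (x(q, D) = (2*q)*(-6 + D) = 2*q*(-6 + D))
(x(8, -3)*(-5) + 1/(-402 - 73))**2 = ((2*8*(-6 - 3))*(-5) + 1/(-402 - 73))**2 = ((2*8*(-9))*(-5) + 1/(-475))**2 = (-144*(-5) - 1/475)**2 = (720 - 1/475)**2 = (341999/475)**2 = 116963316001/225625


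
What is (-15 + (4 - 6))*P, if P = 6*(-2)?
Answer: 204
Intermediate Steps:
P = -12
(-15 + (4 - 6))*P = (-15 + (4 - 6))*(-12) = (-15 - 2)*(-12) = -17*(-12) = 204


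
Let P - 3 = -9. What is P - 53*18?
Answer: -960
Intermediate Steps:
P = -6 (P = 3 - 9 = -6)
P - 53*18 = -6 - 53*18 = -6 - 954 = -960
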